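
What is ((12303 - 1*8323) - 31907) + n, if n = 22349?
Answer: -5578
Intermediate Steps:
((12303 - 1*8323) - 31907) + n = ((12303 - 1*8323) - 31907) + 22349 = ((12303 - 8323) - 31907) + 22349 = (3980 - 31907) + 22349 = -27927 + 22349 = -5578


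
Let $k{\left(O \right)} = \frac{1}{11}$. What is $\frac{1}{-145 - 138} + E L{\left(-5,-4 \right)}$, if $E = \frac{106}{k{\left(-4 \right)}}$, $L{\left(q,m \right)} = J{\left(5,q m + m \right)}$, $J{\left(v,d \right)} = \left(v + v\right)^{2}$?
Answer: $\frac{32997799}{283} \approx 1.166 \cdot 10^{5}$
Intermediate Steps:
$k{\left(O \right)} = \frac{1}{11}$
$J{\left(v,d \right)} = 4 v^{2}$ ($J{\left(v,d \right)} = \left(2 v\right)^{2} = 4 v^{2}$)
$L{\left(q,m \right)} = 100$ ($L{\left(q,m \right)} = 4 \cdot 5^{2} = 4 \cdot 25 = 100$)
$E = 1166$ ($E = 106 \frac{1}{\frac{1}{11}} = 106 \cdot 11 = 1166$)
$\frac{1}{-145 - 138} + E L{\left(-5,-4 \right)} = \frac{1}{-145 - 138} + 1166 \cdot 100 = \frac{1}{-283} + 116600 = - \frac{1}{283} + 116600 = \frac{32997799}{283}$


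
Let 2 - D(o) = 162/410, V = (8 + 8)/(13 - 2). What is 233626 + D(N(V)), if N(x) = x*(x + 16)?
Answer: 47893659/205 ≈ 2.3363e+5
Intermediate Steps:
V = 16/11 ≈ 1.4545
N(x) = x*(16 + x)
D(o) = 329/205 (D(o) = 2 - 162/410 = 2 - 1*81/205 = 2 - 81/205 = 329/205)
233626 + D(N(V)) = 233626 + 329/205 = 47893659/205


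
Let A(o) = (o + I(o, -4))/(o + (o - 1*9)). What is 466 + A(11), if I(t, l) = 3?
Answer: 6072/13 ≈ 467.08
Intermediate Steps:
A(o) = (3 + o)/(-9 + 2*o) (A(o) = (o + 3)/(o + (o - 1*9)) = (3 + o)/(o + (o - 9)) = (3 + o)/(o + (-9 + o)) = (3 + o)/(-9 + 2*o))
466 + A(11) = 466 + (3 + 11)/(-9 + 2*11) = 466 + 14/(-9 + 22) = 466 + 14/13 = 6072/13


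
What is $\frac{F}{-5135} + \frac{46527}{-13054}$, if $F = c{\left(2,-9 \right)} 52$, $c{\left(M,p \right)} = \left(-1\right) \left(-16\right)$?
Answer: $- \frac{19213621}{5156330} \approx -3.7262$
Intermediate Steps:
$c{\left(M,p \right)} = 16$
$F = 832$ ($F = 16 \cdot 52 = 832$)
$\frac{F}{-5135} + \frac{46527}{-13054} = \frac{832}{-5135} + \frac{46527}{-13054} = 832 \left(- \frac{1}{5135}\right) + 46527 \left(- \frac{1}{13054}\right) = - \frac{64}{395} - \frac{46527}{13054} = - \frac{19213621}{5156330}$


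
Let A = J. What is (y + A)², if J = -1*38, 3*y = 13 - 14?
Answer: 13225/9 ≈ 1469.4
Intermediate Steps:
y = -⅓ (y = (13 - 14)/3 = (⅓)*(-1) = -⅓ ≈ -0.33333)
J = -38
A = -38
(y + A)² = (-⅓ - 38)² = (-115/3)² = 13225/9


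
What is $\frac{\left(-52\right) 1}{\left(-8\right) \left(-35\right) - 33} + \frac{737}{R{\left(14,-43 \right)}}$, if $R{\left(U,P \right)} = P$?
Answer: $- \frac{14175}{817} \approx -17.35$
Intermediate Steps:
$\frac{\left(-52\right) 1}{\left(-8\right) \left(-35\right) - 33} + \frac{737}{R{\left(14,-43 \right)}} = \frac{\left(-52\right) 1}{\left(-8\right) \left(-35\right) - 33} + \frac{737}{-43} = - \frac{52}{280 - 33} + 737 \left(- \frac{1}{43}\right) = - \frac{52}{247} - \frac{737}{43} = \left(-52\right) \frac{1}{247} - \frac{737}{43} = - \frac{4}{19} - \frac{737}{43} = - \frac{14175}{817}$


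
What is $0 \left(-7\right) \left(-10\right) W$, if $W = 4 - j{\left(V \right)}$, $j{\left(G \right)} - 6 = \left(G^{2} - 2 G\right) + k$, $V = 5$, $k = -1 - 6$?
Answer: $0$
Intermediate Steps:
$k = -7$ ($k = -1 - 6 = -7$)
$j{\left(G \right)} = -1 + G^{2} - 2 G$ ($j{\left(G \right)} = 6 - \left(7 - G^{2} + 2 G\right) = -1 + G^{2} - 2 G$)
$W = -10$ ($W = 4 - \left(-1 + 5^{2} - 10\right) = 4 - \left(-1 + 25 - 10\right) = 4 - 14 = -10$)
$0 \left(-7\right) \left(-10\right) W = 0 \left(-7\right) \left(-10\right) \left(-10\right) = 0 \left(-10\right) \left(-10\right) = 0 \left(-10\right) = 0$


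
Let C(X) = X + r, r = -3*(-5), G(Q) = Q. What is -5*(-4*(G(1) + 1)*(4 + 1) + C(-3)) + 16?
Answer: 156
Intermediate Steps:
r = 15
C(X) = 15 + X (C(X) = X + 15 = 15 + X)
-5*(-4*(G(1) + 1)*(4 + 1) + C(-3)) + 16 = -5*(-4*(1 + 1)*(4 + 1) + (15 - 3)) + 16 = -5*(-8*5 + 12) + 16 = -5*(-4*10 + 12) + 16 = -5*(-40 + 12) + 16 = -5*(-28) + 16 = 140 + 16 = 156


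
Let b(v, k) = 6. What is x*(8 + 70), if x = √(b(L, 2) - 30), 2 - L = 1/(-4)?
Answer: 156*I*√6 ≈ 382.12*I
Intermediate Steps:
L = 9/4 (L = 2 - 1/(-4) = 2 - (-1)/4 = 2 - 1*(-¼) = 2 + ¼ = 9/4 ≈ 2.2500)
x = 2*I*√6 (x = √(6 - 30) = √(-24) = 2*I*√6 ≈ 4.899*I)
x*(8 + 70) = (2*I*√6)*(8 + 70) = (2*I*√6)*78 = 156*I*√6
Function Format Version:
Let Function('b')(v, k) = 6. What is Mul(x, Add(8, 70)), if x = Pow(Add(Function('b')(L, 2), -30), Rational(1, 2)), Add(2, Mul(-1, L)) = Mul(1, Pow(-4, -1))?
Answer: Mul(156, I, Pow(6, Rational(1, 2))) ≈ Mul(382.12, I)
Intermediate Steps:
L = Rational(9, 4) (L = Add(2, Mul(-1, Mul(1, Pow(-4, -1)))) = Add(2, Mul(-1, Mul(1, Rational(-1, 4)))) = Add(2, Mul(-1, Rational(-1, 4))) = Add(2, Rational(1, 4)) = Rational(9, 4) ≈ 2.2500)
x = Mul(2, I, Pow(6, Rational(1, 2))) (x = Pow(Add(6, -30), Rational(1, 2)) = Pow(-24, Rational(1, 2)) = Mul(2, I, Pow(6, Rational(1, 2))) ≈ Mul(4.8990, I))
Mul(x, Add(8, 70)) = Mul(Mul(2, I, Pow(6, Rational(1, 2))), Add(8, 70)) = Mul(Mul(2, I, Pow(6, Rational(1, 2))), 78) = Mul(156, I, Pow(6, Rational(1, 2)))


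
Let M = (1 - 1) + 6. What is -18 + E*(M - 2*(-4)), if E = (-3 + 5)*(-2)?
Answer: -74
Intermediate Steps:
M = 6 (M = 0 + 6 = 6)
E = -4 (E = 2*(-2) = -4)
-18 + E*(M - 2*(-4)) = -18 - 4*(6 - 2*(-4)) = -18 - 4*(6 + 8) = -18 - 4*14 = -18 - 56 = -74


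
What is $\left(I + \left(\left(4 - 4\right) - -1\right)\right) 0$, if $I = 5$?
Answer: $0$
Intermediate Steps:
$\left(I + \left(\left(4 - 4\right) - -1\right)\right) 0 = \left(5 + \left(\left(4 - 4\right) - -1\right)\right) 0 = \left(5 + \left(\left(4 - 4\right) + 1\right)\right) 0 = \left(5 + \left(0 + 1\right)\right) 0 = \left(5 + 1\right) 0 = 6 \cdot 0 = 0$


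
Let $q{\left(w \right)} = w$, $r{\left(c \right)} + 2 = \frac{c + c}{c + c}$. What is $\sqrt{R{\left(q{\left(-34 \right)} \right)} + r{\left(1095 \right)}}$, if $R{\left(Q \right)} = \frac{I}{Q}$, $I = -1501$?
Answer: $\frac{3 \sqrt{5542}}{34} \approx 6.5686$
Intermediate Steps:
$r{\left(c \right)} = -1$ ($r{\left(c \right)} = -2 + \frac{c + c}{c + c} = -2 + \frac{2 c}{2 c} = -2 + 2 c \frac{1}{2 c} = -2 + 1 = -1$)
$R{\left(Q \right)} = - \frac{1501}{Q}$
$\sqrt{R{\left(q{\left(-34 \right)} \right)} + r{\left(1095 \right)}} = \sqrt{- \frac{1501}{-34} - 1} = \sqrt{\left(-1501\right) \left(- \frac{1}{34}\right) - 1} = \sqrt{\frac{1501}{34} - 1} = \sqrt{\frac{1467}{34}} = \frac{3 \sqrt{5542}}{34}$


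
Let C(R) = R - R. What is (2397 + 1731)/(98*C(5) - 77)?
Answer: -4128/77 ≈ -53.610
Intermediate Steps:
C(R) = 0
(2397 + 1731)/(98*C(5) - 77) = (2397 + 1731)/(98*0 - 77) = 4128/(0 - 77) = 4128/(-77) = 4128*(-1/77) = -4128/77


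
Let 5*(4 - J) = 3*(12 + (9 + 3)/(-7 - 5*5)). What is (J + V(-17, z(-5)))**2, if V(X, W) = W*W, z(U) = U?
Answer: 776161/1600 ≈ 485.10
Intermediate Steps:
V(X, W) = W**2
J = -119/40 (J = 4 - 3*(12 + (9 + 3)/(-7 - 5*5))/5 = 4 - 3*(12 + 12/(-7 - 25))/5 = 4 - 3*(12 + 12/(-32))/5 = 4 - 3*(12 + 12*(-1/32))/5 = 4 - 3*(12 - 3/8)/5 = 4 - 3*93/(5*8) = 4 - 1/5*279/8 = 4 - 279/40 = -119/40 ≈ -2.9750)
(J + V(-17, z(-5)))**2 = (-119/40 + (-5)**2)**2 = (-119/40 + 25)**2 = (881/40)**2 = 776161/1600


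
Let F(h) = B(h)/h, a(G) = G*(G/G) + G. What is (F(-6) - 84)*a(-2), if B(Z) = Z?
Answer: 332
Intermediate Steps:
a(G) = 2*G (a(G) = G*1 + G = G + G = 2*G)
F(h) = 1 (F(h) = h/h = 1)
(F(-6) - 84)*a(-2) = (1 - 84)*(2*(-2)) = -83*(-4) = 332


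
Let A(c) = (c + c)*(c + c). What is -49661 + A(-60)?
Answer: -35261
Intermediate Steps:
A(c) = 4*c² (A(c) = (2*c)*(2*c) = 4*c²)
-49661 + A(-60) = -49661 + 4*(-60)² = -49661 + 4*3600 = -49661 + 14400 = -35261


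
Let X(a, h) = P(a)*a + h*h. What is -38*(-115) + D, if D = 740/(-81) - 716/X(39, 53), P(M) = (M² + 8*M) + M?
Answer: 26780780914/6141177 ≈ 4360.9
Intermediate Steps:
P(M) = M² + 9*M
X(a, h) = h² + a²*(9 + a) (X(a, h) = (a*(9 + a))*a + h*h = a²*(9 + a) + h² = h² + a²*(9 + a))
D = -56162576/6141177 (D = 740/(-81) - 716/(53² + 39²*(9 + 39)) = 740*(-1/81) - 716/(2809 + 1521*48) = -740/81 - 716/(2809 + 73008) = -740/81 - 716/75817 = -56162576/6141177 ≈ -9.1452)
-38*(-115) + D = -38*(-115) - 56162576/6141177 = 4370 - 56162576/6141177 = 26780780914/6141177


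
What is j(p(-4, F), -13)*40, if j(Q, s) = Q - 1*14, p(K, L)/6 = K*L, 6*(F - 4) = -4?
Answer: -3760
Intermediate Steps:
F = 10/3 (F = 4 + (1/6)*(-4) = 4 - 2/3 = 10/3 ≈ 3.3333)
p(K, L) = 6*K*L (p(K, L) = 6*(K*L) = 6*K*L)
j(Q, s) = -14 + Q (j(Q, s) = Q - 14 = -14 + Q)
j(p(-4, F), -13)*40 = (-14 + 6*(-4)*(10/3))*40 = (-14 - 80)*40 = -94*40 = -3760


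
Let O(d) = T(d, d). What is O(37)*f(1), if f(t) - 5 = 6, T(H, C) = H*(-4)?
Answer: -1628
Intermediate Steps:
T(H, C) = -4*H
f(t) = 11 (f(t) = 5 + 6 = 11)
O(d) = -4*d
O(37)*f(1) = -4*37*11 = -148*11 = -1628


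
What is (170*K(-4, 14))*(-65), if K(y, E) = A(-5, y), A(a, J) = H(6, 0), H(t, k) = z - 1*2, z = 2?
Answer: 0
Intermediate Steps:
H(t, k) = 0 (H(t, k) = 2 - 1*2 = 2 - 2 = 0)
A(a, J) = 0
K(y, E) = 0
(170*K(-4, 14))*(-65) = (170*0)*(-65) = 0*(-65) = 0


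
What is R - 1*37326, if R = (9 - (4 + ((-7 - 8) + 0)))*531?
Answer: -26706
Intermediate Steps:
R = 10620 (R = (9 - (4 + (-15 + 0)))*531 = (9 - (4 - 15))*531 = (9 - 1*(-11))*531 = (9 + 11)*531 = 20*531 = 10620)
R - 1*37326 = 10620 - 1*37326 = 10620 - 37326 = -26706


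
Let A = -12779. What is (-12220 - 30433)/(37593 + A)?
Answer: -42653/24814 ≈ -1.7189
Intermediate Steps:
(-12220 - 30433)/(37593 + A) = (-12220 - 30433)/(37593 - 12779) = -42653/24814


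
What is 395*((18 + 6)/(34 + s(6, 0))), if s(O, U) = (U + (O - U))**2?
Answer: 948/7 ≈ 135.43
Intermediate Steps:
s(O, U) = O**2
395*((18 + 6)/(34 + s(6, 0))) = 395*((18 + 6)/(34 + 6**2)) = 395*(24/(34 + 36)) = 395*(24/70) = 395*(24*(1/70)) = 395*(12/35) = 948/7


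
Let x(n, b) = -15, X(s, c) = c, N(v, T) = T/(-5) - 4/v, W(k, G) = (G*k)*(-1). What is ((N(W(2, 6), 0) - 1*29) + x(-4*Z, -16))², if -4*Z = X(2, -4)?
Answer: 17161/9 ≈ 1906.8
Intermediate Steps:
W(k, G) = -G*k
N(v, T) = -4/v - T/5 (N(v, T) = T*(-⅕) - 4/v = -T/5 - 4/v = -4/v - T/5)
Z = 1 (Z = -¼*(-4) = 1)
((N(W(2, 6), 0) - 1*29) + x(-4*Z, -16))² = (((-4/((-1*6*2)) - ⅕*0) - 1*29) - 15)² = (((-4/(-12) + 0) - 29) - 15)² = (((-4*(-1/12) + 0) - 29) - 15)² = (((⅓ + 0) - 29) - 15)² = ((⅓ - 29) - 15)² = (-86/3 - 15)² = (-131/3)² = 17161/9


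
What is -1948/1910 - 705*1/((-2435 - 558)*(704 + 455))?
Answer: -3378022663/3312787085 ≈ -1.0197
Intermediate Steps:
-1948/1910 - 705*1/((-2435 - 558)*(704 + 455)) = -1948*1/1910 - 705/(1159*(-2993)) = -974/955 - 705/(-3468887) = -974/955 - 705*(-1/3468887) = -974/955 + 705/3468887 = -3378022663/3312787085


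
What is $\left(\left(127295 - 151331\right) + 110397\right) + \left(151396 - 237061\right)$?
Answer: $696$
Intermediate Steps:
$\left(\left(127295 - 151331\right) + 110397\right) + \left(151396 - 237061\right) = \left(-24036 + 110397\right) + \left(151396 - 237061\right) = 86361 - 85665 = 696$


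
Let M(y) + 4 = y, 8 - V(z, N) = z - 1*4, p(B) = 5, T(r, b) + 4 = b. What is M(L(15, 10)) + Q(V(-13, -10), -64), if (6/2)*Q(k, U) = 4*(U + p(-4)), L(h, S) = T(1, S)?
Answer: -230/3 ≈ -76.667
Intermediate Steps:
T(r, b) = -4 + b
L(h, S) = -4 + S
V(z, N) = 12 - z (V(z, N) = 8 - (z - 1*4) = 8 - (z - 4) = 8 - (-4 + z) = 8 + (4 - z) = 12 - z)
M(y) = -4 + y
Q(k, U) = 20/3 + 4*U/3 (Q(k, U) = (4*(U + 5))/3 = (4*(5 + U))/3 = (20 + 4*U)/3 = 20/3 + 4*U/3)
M(L(15, 10)) + Q(V(-13, -10), -64) = (-4 + (-4 + 10)) + (20/3 + (4/3)*(-64)) = (-4 + 6) + (20/3 - 256/3) = 2 - 236/3 = -230/3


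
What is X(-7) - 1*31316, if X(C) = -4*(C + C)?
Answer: -31260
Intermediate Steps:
X(C) = -8*C
X(-7) - 1*31316 = -8*(-7) - 1*31316 = 56 - 31316 = -31260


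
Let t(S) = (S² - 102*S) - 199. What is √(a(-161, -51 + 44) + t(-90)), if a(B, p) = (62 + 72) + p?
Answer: 6*√478 ≈ 131.18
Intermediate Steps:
a(B, p) = 134 + p
t(S) = -199 + S² - 102*S
√(a(-161, -51 + 44) + t(-90)) = √((134 + (-51 + 44)) + (-199 + (-90)² - 102*(-90))) = √((134 - 7) + (-199 + 8100 + 9180)) = √(127 + 17081) = √17208 = 6*√478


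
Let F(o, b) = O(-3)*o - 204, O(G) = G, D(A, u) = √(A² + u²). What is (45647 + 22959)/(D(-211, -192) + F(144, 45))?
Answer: -43633416/323111 - 68606*√81385/323111 ≈ -195.61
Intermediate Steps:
F(o, b) = -204 - 3*o (F(o, b) = -3*o - 204 = -204 - 3*o)
(45647 + 22959)/(D(-211, -192) + F(144, 45)) = (45647 + 22959)/(√((-211)² + (-192)²) + (-204 - 3*144)) = 68606/(√(44521 + 36864) + (-204 - 432)) = 68606/(√81385 - 636) = 68606/(-636 + √81385)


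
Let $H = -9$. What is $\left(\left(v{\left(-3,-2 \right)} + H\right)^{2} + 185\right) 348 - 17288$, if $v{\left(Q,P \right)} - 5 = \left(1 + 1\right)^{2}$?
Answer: $47092$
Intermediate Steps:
$v{\left(Q,P \right)} = 9$ ($v{\left(Q,P \right)} = 5 + \left(1 + 1\right)^{2} = 5 + 2^{2} = 5 + 4 = 9$)
$\left(\left(v{\left(-3,-2 \right)} + H\right)^{2} + 185\right) 348 - 17288 = \left(\left(9 - 9\right)^{2} + 185\right) 348 - 17288 = \left(0^{2} + 185\right) 348 - 17288 = \left(0 + 185\right) 348 - 17288 = 185 \cdot 348 - 17288 = 64380 - 17288 = 47092$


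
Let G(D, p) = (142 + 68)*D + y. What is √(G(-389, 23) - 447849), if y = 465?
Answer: 3*I*√58786 ≈ 727.38*I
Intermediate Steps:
G(D, p) = 465 + 210*D (G(D, p) = (142 + 68)*D + 465 = 210*D + 465 = 465 + 210*D)
√(G(-389, 23) - 447849) = √((465 + 210*(-389)) - 447849) = √((465 - 81690) - 447849) = √(-81225 - 447849) = √(-529074) = 3*I*√58786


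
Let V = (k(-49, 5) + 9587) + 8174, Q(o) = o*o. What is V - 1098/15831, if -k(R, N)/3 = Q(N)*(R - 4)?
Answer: 38233502/1759 ≈ 21736.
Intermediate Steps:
Q(o) = o²
k(R, N) = -3*N²*(-4 + R) (k(R, N) = -3*N²*(R - 4) = -3*N²*(-4 + R))
V = 21736 (V = (3*5²*(4 - 1*(-49)) + 9587) + 8174 = (3*25*(4 + 49) + 9587) + 8174 = (3*25*53 + 9587) + 8174 = (3975 + 9587) + 8174 = 13562 + 8174 = 21736)
V - 1098/15831 = 21736 - 1098/15831 = 21736 - 1098*1/15831 = 21736 - 122/1759 = 38233502/1759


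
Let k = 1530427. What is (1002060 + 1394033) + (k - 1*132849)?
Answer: 3793671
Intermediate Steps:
(1002060 + 1394033) + (k - 1*132849) = (1002060 + 1394033) + (1530427 - 1*132849) = 2396093 + (1530427 - 132849) = 2396093 + 1397578 = 3793671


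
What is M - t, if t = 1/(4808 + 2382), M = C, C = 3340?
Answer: 24014599/7190 ≈ 3340.0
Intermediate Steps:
M = 3340
t = 1/7190 ≈ 0.00013908
M - t = 3340 - 1*1/7190 = 3340 - 1/7190 = 24014599/7190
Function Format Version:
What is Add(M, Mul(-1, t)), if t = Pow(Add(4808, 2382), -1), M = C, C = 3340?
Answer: Rational(24014599, 7190) ≈ 3340.0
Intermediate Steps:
M = 3340
t = Rational(1, 7190) (t = Pow(7190, -1) = Rational(1, 7190) ≈ 0.00013908)
Add(M, Mul(-1, t)) = Add(3340, Mul(-1, Rational(1, 7190))) = Add(3340, Rational(-1, 7190)) = Rational(24014599, 7190)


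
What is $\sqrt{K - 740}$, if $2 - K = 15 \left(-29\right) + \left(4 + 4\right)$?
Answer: $i \sqrt{311} \approx 17.635 i$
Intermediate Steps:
$K = 429$ ($K = 2 - \left(15 \left(-29\right) + \left(4 + 4\right)\right) = 2 - \left(-435 + 8\right) = 2 - -427 = 2 + 427 = 429$)
$\sqrt{K - 740} = \sqrt{429 - 740} = \sqrt{-311} = i \sqrt{311}$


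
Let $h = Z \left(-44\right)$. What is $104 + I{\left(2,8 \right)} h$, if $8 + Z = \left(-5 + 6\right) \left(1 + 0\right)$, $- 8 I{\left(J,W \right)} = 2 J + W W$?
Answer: $-2514$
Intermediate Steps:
$I{\left(J,W \right)} = - \frac{J}{4} - \frac{W^{2}}{8}$ ($I{\left(J,W \right)} = - \frac{2 J + W W}{8} = - \frac{2 J + W^{2}}{8} = - \frac{W^{2} + 2 J}{8} = - \frac{J}{4} - \frac{W^{2}}{8}$)
$Z = -7$ ($Z = -8 + \left(-5 + 6\right) \left(1 + 0\right) = -8 + 1 \cdot 1 = -8 + 1 = -7$)
$h = 308$ ($h = \left(-7\right) \left(-44\right) = 308$)
$104 + I{\left(2,8 \right)} h = 104 + \left(\left(- \frac{1}{4}\right) 2 - \frac{8^{2}}{8}\right) 308 = 104 + \left(- \frac{1}{2} - 8\right) 308 = 104 - 2618 = -2514$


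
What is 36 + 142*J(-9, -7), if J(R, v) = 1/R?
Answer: 182/9 ≈ 20.222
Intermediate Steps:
36 + 142*J(-9, -7) = 36 + 142/(-9) = 36 + 142*(-⅑) = 36 - 142/9 = 182/9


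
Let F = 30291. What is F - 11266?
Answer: 19025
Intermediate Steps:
F - 11266 = 30291 - 11266 = 19025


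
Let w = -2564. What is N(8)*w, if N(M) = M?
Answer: -20512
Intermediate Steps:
N(8)*w = 8*(-2564) = -20512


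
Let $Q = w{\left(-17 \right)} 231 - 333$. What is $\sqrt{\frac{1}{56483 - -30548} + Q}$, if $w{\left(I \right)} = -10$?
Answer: $\frac{2 i \sqrt{5004781448723}}{87031} \approx 51.41 i$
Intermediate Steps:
$Q = -2643$ ($Q = \left(-10\right) 231 - 333 = -2310 - 333 = -2643$)
$\sqrt{\frac{1}{56483 - -30548} + Q} = \sqrt{\frac{1}{56483 - -30548} - 2643} = \sqrt{\frac{1}{56483 + 30548} - 2643} = \sqrt{\frac{1}{87031} - 2643} = \sqrt{- \frac{230022932}{87031}} = \frac{2 i \sqrt{5004781448723}}{87031}$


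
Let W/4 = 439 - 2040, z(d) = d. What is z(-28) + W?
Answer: -6432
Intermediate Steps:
W = -6404 (W = 4*(439 - 2040) = 4*(-1601) = -6404)
z(-28) + W = -28 - 6404 = -6432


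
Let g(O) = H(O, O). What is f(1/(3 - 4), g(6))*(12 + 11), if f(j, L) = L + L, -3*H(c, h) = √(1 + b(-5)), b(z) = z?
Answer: -92*I/3 ≈ -30.667*I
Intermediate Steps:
H(c, h) = -2*I/3 (H(c, h) = -√(1 - 5)/3 = -2*I/3)
g(O) = -2*I/3
f(j, L) = 2*L
f(1/(3 - 4), g(6))*(12 + 11) = (2*(-2*I/3))*(12 + 11) = -4*I/3*23 = -92*I/3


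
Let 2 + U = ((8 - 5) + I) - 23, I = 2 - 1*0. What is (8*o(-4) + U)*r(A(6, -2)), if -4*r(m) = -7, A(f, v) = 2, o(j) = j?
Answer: -91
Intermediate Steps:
I = 2 (I = 2 + 0 = 2)
r(m) = 7/4 (r(m) = -1/4*(-7) = 7/4)
U = -20 (U = -2 + (((8 - 5) + 2) - 23) = -2 + ((3 + 2) - 23) = -2 + (5 - 23) = -2 - 18 = -20)
(8*o(-4) + U)*r(A(6, -2)) = (8*(-4) - 20)*(7/4) = (-32 - 20)*(7/4) = -52*7/4 = -91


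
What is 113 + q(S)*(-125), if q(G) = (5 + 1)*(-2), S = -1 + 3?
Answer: 1613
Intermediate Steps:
S = 2
q(G) = -12 (q(G) = 6*(-2) = -12)
113 + q(S)*(-125) = 113 - 12*(-125) = 113 + 1500 = 1613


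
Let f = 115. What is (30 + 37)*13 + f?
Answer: 986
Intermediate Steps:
(30 + 37)*13 + f = (30 + 37)*13 + 115 = 67*13 + 115 = 871 + 115 = 986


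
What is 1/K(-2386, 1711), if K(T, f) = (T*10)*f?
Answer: -1/40824460 ≈ -2.4495e-8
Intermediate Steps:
K(T, f) = 10*T*f (K(T, f) = (10*T)*f = 10*T*f)
1/K(-2386, 1711) = 1/(10*(-2386)*1711) = 1/(-40824460) = -1/40824460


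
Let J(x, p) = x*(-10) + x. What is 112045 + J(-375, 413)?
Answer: 115420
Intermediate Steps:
J(x, p) = -9*x (J(x, p) = -10*x + x = -9*x)
112045 + J(-375, 413) = 112045 - 9*(-375) = 112045 + 3375 = 115420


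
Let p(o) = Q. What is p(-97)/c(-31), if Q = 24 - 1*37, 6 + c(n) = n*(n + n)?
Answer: -13/1916 ≈ -0.0067850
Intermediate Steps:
c(n) = -6 + 2*n² (c(n) = -6 + n*(n + n) = -6 + n*(2*n) = -6 + 2*n²)
Q = -13 (Q = 24 - 37 = -13)
p(o) = -13
p(-97)/c(-31) = -13/(-6 + 2*(-31)²) = -13/(-6 + 2*961) = -13/(-6 + 1922) = -13/1916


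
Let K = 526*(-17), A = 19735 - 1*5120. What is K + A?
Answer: 5673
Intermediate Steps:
A = 14615 (A = 19735 - 5120 = 14615)
K = -8942
K + A = -8942 + 14615 = 5673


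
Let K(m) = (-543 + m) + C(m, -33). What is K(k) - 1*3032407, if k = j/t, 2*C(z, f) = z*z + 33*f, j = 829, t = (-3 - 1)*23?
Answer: -51350460191/16928 ≈ -3.0335e+6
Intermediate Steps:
t = -92 (t = -4*23 = -92)
C(z, f) = z**2/2 + 33*f/2 (C(z, f) = (z*z + 33*f)/2 = (z**2 + 33*f)/2 = z**2/2 + 33*f/2)
k = -829/92 (k = 829/(-92) = 829*(-1/92) = -829/92 ≈ -9.0109)
K(m) = -2175/2 + m + m**2/2 (K(m) = (-543 + m) + (m**2/2 + (33/2)*(-33)) = (-543 + m) + (m**2/2 - 1089/2) = (-543 + m) + (-1089/2 + m**2/2) = -2175/2 + m + m**2/2)
K(k) - 1*3032407 = (-2175/2 - 829/92 + (-829/92)**2/2) - 1*3032407 = (-2175/2 - 829/92 + (1/2)*(687241/8464)) - 3032407 = (-2175/2 - 829/92 + 687241/16928) - 3032407 = -17874495/16928 - 3032407 = -51350460191/16928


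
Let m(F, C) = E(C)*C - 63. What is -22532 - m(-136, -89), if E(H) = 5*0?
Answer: -22469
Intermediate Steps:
E(H) = 0
m(F, C) = -63 (m(F, C) = 0*C - 63 = 0 - 63 = -63)
-22532 - m(-136, -89) = -22532 - 1*(-63) = -22532 + 63 = -22469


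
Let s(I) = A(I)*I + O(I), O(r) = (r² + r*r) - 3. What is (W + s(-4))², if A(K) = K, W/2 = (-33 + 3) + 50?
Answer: 7225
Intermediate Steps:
O(r) = -3 + 2*r² (O(r) = (r² + r²) - 3 = 2*r² - 3 = -3 + 2*r²)
W = 40 (W = 2*((-33 + 3) + 50) = 2*(-30 + 50) = 2*20 = 40)
s(I) = -3 + 3*I² (s(I) = I*I + (-3 + 2*I²) = I² + (-3 + 2*I²) = -3 + 3*I²)
(W + s(-4))² = (40 + (-3 + 3*(-4)²))² = (40 + (-3 + 3*16))² = (40 + (-3 + 48))² = (40 + 45)² = 85² = 7225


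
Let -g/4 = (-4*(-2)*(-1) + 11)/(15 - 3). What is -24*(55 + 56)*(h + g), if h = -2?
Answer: 7992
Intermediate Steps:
g = -1 (g = -4*(-4*(-2)*(-1) + 11)/(15 - 3) = -4*(8*(-1) + 11)/12 = -4*(-8 + 11)/12 = -12/12 = -4*¼ = -1)
-24*(55 + 56)*(h + g) = -24*(55 + 56)*(-2 - 1) = -2664*(-3) = -24*(-333) = 7992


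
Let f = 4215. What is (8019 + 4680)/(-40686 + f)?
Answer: -4233/12157 ≈ -0.34819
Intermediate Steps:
(8019 + 4680)/(-40686 + f) = (8019 + 4680)/(-40686 + 4215) = 12699/(-36471) = 12699*(-1/36471) = -4233/12157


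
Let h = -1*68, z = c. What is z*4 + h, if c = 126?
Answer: 436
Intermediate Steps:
z = 126
h = -68
z*4 + h = 126*4 - 68 = 504 - 68 = 436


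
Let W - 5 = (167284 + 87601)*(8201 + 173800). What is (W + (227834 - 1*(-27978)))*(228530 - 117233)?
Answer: 5163021163390494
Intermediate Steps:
W = 46389324890 (W = 5 + (167284 + 87601)*(8201 + 173800) = 5 + 254885*182001 = 5 + 46389324885 = 46389324890)
(W + (227834 - 1*(-27978)))*(228530 - 117233) = (46389324890 + (227834 - 1*(-27978)))*(228530 - 117233) = (46389324890 + (227834 + 27978))*111297 = (46389324890 + 255812)*111297 = 46389580702*111297 = 5163021163390494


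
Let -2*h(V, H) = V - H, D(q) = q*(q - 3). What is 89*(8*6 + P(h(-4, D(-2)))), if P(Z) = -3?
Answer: 4005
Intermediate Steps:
D(q) = q*(-3 + q)
h(V, H) = H/2 - V/2 (h(V, H) = -(V - H)/2 = H/2 - V/2)
89*(8*6 + P(h(-4, D(-2)))) = 89*(8*6 - 3) = 89*(48 - 3) = 89*45 = 4005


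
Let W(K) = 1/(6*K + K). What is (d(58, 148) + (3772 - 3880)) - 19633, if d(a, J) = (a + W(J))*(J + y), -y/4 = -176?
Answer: 7686038/259 ≈ 29676.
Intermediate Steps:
y = 704 (y = -4*(-176) = 704)
W(K) = 1/(7*K)
d(a, J) = (704 + J)*(a + 1/(7*J)) (d(a, J) = (a + 1/(7*J))*(J + 704) = (a + 1/(7*J))*(704 + J) = (704 + J)*(a + 1/(7*J)))
(d(58, 148) + (3772 - 3880)) - 19633 = ((1/7 + 704*58 + (704/7)/148 + 148*58) + (3772 - 3880)) - 19633 = ((1/7 + 40832 + (704/7)*(1/148) + 8584) - 108) - 19633 = ((1/7 + 40832 + 176/259 + 8584) - 108) - 19633 = (12798957/259 - 108) - 19633 = 12770985/259 - 19633 = 7686038/259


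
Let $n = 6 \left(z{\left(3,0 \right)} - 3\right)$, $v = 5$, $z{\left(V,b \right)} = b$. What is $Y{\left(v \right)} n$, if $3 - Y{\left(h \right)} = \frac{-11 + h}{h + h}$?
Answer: $- \frac{324}{5} \approx -64.8$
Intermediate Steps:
$Y{\left(h \right)} = 3 - \frac{-11 + h}{2 h}$ ($Y{\left(h \right)} = 3 - \frac{-11 + h}{h + h} = 3 - \frac{-11 + h}{2 h}$)
$n = -18$ ($n = 6 \left(0 - 3\right) = 6 \left(-3\right) = -18$)
$Y{\left(v \right)} n = \frac{11 + 5 \cdot 5}{2 \cdot 5} \left(-18\right) = \frac{1}{2} \cdot \frac{1}{5} \left(11 + 25\right) \left(-18\right) = \frac{1}{2} \cdot \frac{1}{5} \cdot 36 \left(-18\right) = \frac{18}{5} \left(-18\right) = - \frac{324}{5}$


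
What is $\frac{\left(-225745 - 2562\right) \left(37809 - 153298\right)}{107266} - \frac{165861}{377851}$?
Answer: $\frac{9962759546126647}{40530565366} \approx 2.4581 \cdot 10^{5}$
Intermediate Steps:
$\frac{\left(-225745 - 2562\right) \left(37809 - 153298\right)}{107266} - \frac{165861}{377851} = \left(-228307\right) \left(-115489\right) \frac{1}{107266} - \frac{165861}{377851} = 26366947123 \cdot \frac{1}{107266} - \frac{165861}{377851} = \frac{26366947123}{107266} - \frac{165861}{377851} = \frac{9962759546126647}{40530565366}$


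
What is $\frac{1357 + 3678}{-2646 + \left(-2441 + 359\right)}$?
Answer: $- \frac{5035}{4728} \approx -1.0649$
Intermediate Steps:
$\frac{1357 + 3678}{-2646 + \left(-2441 + 359\right)} = \frac{5035}{-2646 - 2082} = \frac{5035}{-4728} = 5035 \left(- \frac{1}{4728}\right) = - \frac{5035}{4728}$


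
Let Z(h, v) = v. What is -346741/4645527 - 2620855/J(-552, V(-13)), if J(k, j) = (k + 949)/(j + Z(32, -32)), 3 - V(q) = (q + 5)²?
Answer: 1132298360243228/1844274219 ≈ 6.1395e+5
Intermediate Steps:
V(q) = 3 - (5 + q)² (V(q) = 3 - (q + 5)² = 3 - (5 + q)²)
J(k, j) = (949 + k)/(-32 + j) (J(k, j) = (k + 949)/(j - 32) = (949 + k)/(-32 + j))
-346741/4645527 - 2620855/J(-552, V(-13)) = -346741/4645527 - 2620855*(-32 + (3 - (5 - 13)²))/(949 - 552) = -346741*1/4645527 - 2620855/(397/(-32 + (3 - 1*(-8)²))) = -346741/4645527 - 2620855/(397/(-32 + (3 - 1*64))) = -346741/4645527 - 2620855/(397/(-32 + (3 - 64))) = -346741/4645527 - 2620855/(397/(-32 - 61)) = -346741/4645527 - 2620855/(397/(-93)) = -346741/4645527 - 2620855/((-1/93*397)) = -346741/4645527 - 2620855/(-397/93) = -346741/4645527 - 2620855*(-93/397) = -346741/4645527 + 243739515/397 = 1132298360243228/1844274219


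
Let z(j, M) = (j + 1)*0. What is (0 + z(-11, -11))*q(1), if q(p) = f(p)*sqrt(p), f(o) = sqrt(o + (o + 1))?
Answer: 0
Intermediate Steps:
f(o) = sqrt(1 + 2*o) (f(o) = sqrt(o + (1 + o)) = sqrt(1 + 2*o))
z(j, M) = 0 (z(j, M) = (1 + j)*0 = 0)
q(p) = sqrt(p)*sqrt(1 + 2*p) (q(p) = sqrt(1 + 2*p)*sqrt(p) = sqrt(p)*sqrt(1 + 2*p))
(0 + z(-11, -11))*q(1) = (0 + 0)*(sqrt(1)*sqrt(1 + 2*1)) = 0*(1*sqrt(1 + 2)) = 0*(1*sqrt(3)) = 0*sqrt(3) = 0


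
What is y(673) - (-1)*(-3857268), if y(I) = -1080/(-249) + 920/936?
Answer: -37457877883/9711 ≈ -3.8573e+6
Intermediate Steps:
y(I) = 51665/9711 (y(I) = -1080*(-1/249) + 920*(1/936) = 360/83 + 115/117 = 51665/9711)
y(673) - (-1)*(-3857268) = 51665/9711 - (-1)*(-3857268) = 51665/9711 - 1*3857268 = 51665/9711 - 3857268 = -37457877883/9711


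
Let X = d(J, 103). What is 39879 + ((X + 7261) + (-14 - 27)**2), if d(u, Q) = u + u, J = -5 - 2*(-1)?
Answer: 48815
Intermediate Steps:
J = -3 (J = -5 + 2 = -3)
d(u, Q) = 2*u
X = -6 (X = 2*(-3) = -6)
39879 + ((X + 7261) + (-14 - 27)**2) = 39879 + ((-6 + 7261) + (-14 - 27)**2) = 39879 + (7255 + (-41)**2) = 39879 + (7255 + 1681) = 39879 + 8936 = 48815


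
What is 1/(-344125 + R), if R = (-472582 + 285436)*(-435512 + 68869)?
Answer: 1/68615426753 ≈ 1.4574e-11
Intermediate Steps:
R = 68615770878 (R = -187146*(-366643) = 68615770878)
1/(-344125 + R) = 1/(-344125 + 68615770878) = 1/68615426753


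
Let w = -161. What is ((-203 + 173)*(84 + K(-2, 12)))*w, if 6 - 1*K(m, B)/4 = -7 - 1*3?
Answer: 714840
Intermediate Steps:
K(m, B) = 64 (K(m, B) = 24 - 4*(-7 - 1*3) = 24 - 4*(-7 - 3) = 24 - 4*(-10) = 24 + 40 = 64)
((-203 + 173)*(84 + K(-2, 12)))*w = ((-203 + 173)*(84 + 64))*(-161) = -30*148*(-161) = -4440*(-161) = 714840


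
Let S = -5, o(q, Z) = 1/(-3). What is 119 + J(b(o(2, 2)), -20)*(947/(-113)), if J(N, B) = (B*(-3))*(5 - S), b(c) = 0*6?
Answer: -554753/113 ≈ -4909.3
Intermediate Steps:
o(q, Z) = -⅓
b(c) = 0
J(N, B) = -30*B (J(N, B) = (B*(-3))*(5 - 1*(-5)) = (-3*B)*(5 + 5) = -3*B*10 = -30*B)
119 + J(b(o(2, 2)), -20)*(947/(-113)) = 119 + (-30*(-20))*(947/(-113)) = 119 + 600*(947*(-1/113)) = 119 + 600*(-947/113) = 119 - 568200/113 = -554753/113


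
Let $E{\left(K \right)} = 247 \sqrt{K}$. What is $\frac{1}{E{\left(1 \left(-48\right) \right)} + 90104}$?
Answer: $\frac{11263}{1015207406} - \frac{247 i \sqrt{3}}{2030414812} \approx 1.1094 \cdot 10^{-5} - 2.107 \cdot 10^{-7} i$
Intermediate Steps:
$\frac{1}{E{\left(1 \left(-48\right) \right)} + 90104} = \frac{1}{247 \sqrt{1 \left(-48\right)} + 90104} = \frac{1}{247 \sqrt{-48} + 90104} = \frac{1}{247 \cdot 4 i \sqrt{3} + 90104} = \frac{1}{988 i \sqrt{3} + 90104} = \frac{1}{90104 + 988 i \sqrt{3}}$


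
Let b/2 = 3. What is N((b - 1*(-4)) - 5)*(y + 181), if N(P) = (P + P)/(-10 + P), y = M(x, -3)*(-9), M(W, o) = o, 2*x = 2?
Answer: -416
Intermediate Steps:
x = 1 (x = (1/2)*2 = 1)
b = 6 (b = 2*3 = 6)
y = 27 (y = -3*(-9) = 27)
N(P) = 2*P/(-10 + P) (N(P) = (2*P)/(-10 + P) = 2*P/(-10 + P))
N((b - 1*(-4)) - 5)*(y + 181) = (2*((6 - 1*(-4)) - 5)/(-10 + ((6 - 1*(-4)) - 5)))*(27 + 181) = (2*((6 + 4) - 5)/(-10 + ((6 + 4) - 5)))*208 = (2*(10 - 5)/(-10 + (10 - 5)))*208 = (2*5/(-10 + 5))*208 = (2*5/(-5))*208 = (2*5*(-1/5))*208 = -2*208 = -416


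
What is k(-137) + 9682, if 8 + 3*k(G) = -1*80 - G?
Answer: 29095/3 ≈ 9698.3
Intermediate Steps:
k(G) = -88/3 - G/3 (k(G) = -8/3 + (-1*80 - G)/3 = -8/3 + (-80 - G)/3 = -8/3 + (-80/3 - G/3) = -88/3 - G/3)
k(-137) + 9682 = (-88/3 - ⅓*(-137)) + 9682 = (-88/3 + 137/3) + 9682 = 49/3 + 9682 = 29095/3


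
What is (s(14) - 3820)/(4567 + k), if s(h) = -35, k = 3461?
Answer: -1285/2676 ≈ -0.48019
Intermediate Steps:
(s(14) - 3820)/(4567 + k) = (-35 - 3820)/(4567 + 3461) = -3855/8028 = -3855*1/8028 = -1285/2676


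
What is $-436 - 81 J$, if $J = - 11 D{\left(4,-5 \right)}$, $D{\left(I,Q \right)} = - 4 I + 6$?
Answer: $-9346$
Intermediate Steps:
$D{\left(I,Q \right)} = 6 - 4 I$
$J = 110$ ($J = - 11 \left(6 - 16\right) = \left(-11\right) \left(-10\right) = 110$)
$-436 - 81 J = -436 - 8910 = -9346$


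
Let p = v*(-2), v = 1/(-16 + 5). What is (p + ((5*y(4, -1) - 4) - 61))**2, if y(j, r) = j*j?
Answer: 27889/121 ≈ 230.49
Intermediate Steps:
y(j, r) = j**2
v = -1/11 (v = 1/(-11) = -1/11 ≈ -0.090909)
p = 2/11 (p = -1/11*(-2) = 2/11 ≈ 0.18182)
(p + ((5*y(4, -1) - 4) - 61))**2 = (2/11 + ((5*4**2 - 4) - 61))**2 = (2/11 + ((5*16 - 4) - 61))**2 = (2/11 + ((80 - 4) - 61))**2 = (2/11 + (76 - 61))**2 = (2/11 + 15)**2 = (167/11)**2 = 27889/121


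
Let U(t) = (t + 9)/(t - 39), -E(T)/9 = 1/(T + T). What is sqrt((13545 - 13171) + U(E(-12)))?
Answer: sqrt(3965191)/103 ≈ 19.333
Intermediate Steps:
E(T) = -9/(2*T) (E(T) = -9/(T + T) = -9*1/(2*T) = -9/(2*T))
U(t) = (9 + t)/(-39 + t)
sqrt((13545 - 13171) + U(E(-12))) = sqrt((13545 - 13171) + (9 - 9/2/(-12))/(-39 - 9/2/(-12))) = sqrt(374 + (9 - 9/2*(-1/12))/(-39 - 9/2*(-1/12))) = sqrt(374 + (9 + 3/8)/(-39 + 3/8)) = sqrt(374 + (75/8)/(-309/8)) = sqrt(374 - 8/309*75/8) = sqrt(374 - 25/103) = sqrt(38497/103) = sqrt(3965191)/103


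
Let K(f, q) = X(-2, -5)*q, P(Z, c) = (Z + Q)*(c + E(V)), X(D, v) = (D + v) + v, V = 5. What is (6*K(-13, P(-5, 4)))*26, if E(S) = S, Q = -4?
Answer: 151632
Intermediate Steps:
X(D, v) = D + 2*v
P(Z, c) = (-4 + Z)*(5 + c) (P(Z, c) = (Z - 4)*(c + 5) = (-4 + Z)*(5 + c))
K(f, q) = -12*q (K(f, q) = (-2 + 2*(-5))*q = (-2 - 10)*q = -12*q)
(6*K(-13, P(-5, 4)))*26 = (6*(-12*(-20 - 4*4 + 5*(-5) - 5*4)))*26 = (6*(-12*(-20 - 16 - 25 - 20)))*26 = (6*(-12*(-81)))*26 = (6*972)*26 = 5832*26 = 151632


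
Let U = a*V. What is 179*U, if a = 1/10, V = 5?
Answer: 179/2 ≈ 89.500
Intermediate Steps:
a = ⅒ ≈ 0.10000
U = ½ (U = (⅒)*5 = ½ ≈ 0.50000)
179*U = 179*(½) = 179/2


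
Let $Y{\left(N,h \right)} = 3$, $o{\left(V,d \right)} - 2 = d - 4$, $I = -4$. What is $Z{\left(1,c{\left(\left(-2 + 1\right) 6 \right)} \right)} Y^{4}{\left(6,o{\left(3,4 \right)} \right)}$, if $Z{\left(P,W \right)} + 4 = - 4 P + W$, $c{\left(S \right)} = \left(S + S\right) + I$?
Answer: $-1944$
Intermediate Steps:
$o{\left(V,d \right)} = -2 + d$ ($o{\left(V,d \right)} = 2 + \left(d - 4\right) = 2 + \left(-4 + d\right) = -2 + d$)
$c{\left(S \right)} = -4 + 2 S$ ($c{\left(S \right)} = \left(S + S\right) - 4 = 2 S - 4 = -4 + 2 S$)
$Z{\left(P,W \right)} = -4 + W - 4 P$ ($Z{\left(P,W \right)} = -4 - \left(- W + 4 P\right) = -4 + W - 4 P$)
$Z{\left(1,c{\left(\left(-2 + 1\right) 6 \right)} \right)} Y^{4}{\left(6,o{\left(3,4 \right)} \right)} = \left(-4 + \left(-4 + 2 \left(-2 + 1\right) 6\right) - 4\right) 3^{4} = \left(-4 + \left(-4 + 2 \left(\left(-1\right) 6\right)\right) - 4\right) 81 = \left(-4 + \left(-4 + 2 \left(-6\right)\right) - 4\right) 81 = \left(-4 - 16 - 4\right) 81 = \left(-24\right) 81 = -1944$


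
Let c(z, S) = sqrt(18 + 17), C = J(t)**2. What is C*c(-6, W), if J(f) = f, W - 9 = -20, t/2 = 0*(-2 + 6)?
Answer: 0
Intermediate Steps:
t = 0 (t = 2*(0*(-2 + 6)) = 2*(0*4) = 2*0 = 0)
W = -11 (W = 9 - 20 = -11)
C = 0 (C = 0**2 = 0)
c(z, S) = sqrt(35)
C*c(-6, W) = 0*sqrt(35) = 0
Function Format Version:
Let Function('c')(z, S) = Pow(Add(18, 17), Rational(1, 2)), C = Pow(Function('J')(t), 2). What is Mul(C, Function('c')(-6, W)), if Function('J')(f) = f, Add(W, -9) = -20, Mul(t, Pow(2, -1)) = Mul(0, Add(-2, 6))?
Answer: 0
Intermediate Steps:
t = 0 (t = Mul(2, Mul(0, Add(-2, 6))) = Mul(2, Mul(0, 4)) = Mul(2, 0) = 0)
W = -11 (W = Add(9, -20) = -11)
C = 0 (C = Pow(0, 2) = 0)
Function('c')(z, S) = Pow(35, Rational(1, 2))
Mul(C, Function('c')(-6, W)) = Mul(0, Pow(35, Rational(1, 2))) = 0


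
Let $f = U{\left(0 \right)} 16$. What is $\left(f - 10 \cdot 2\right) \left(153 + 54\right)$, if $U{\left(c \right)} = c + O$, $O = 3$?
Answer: $5796$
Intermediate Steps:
$U{\left(c \right)} = 3 + c$ ($U{\left(c \right)} = c + 3 = 3 + c$)
$f = 48$ ($f = \left(3 + 0\right) 16 = 3 \cdot 16 = 48$)
$\left(f - 10 \cdot 2\right) \left(153 + 54\right) = \left(48 - 10 \cdot 2\right) \left(153 + 54\right) = \left(48 - 20\right) 207 = 28 \cdot 207 = 5796$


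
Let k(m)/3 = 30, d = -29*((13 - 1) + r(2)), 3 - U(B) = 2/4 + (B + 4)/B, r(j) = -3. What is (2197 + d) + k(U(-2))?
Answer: 2026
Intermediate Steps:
U(B) = 5/2 - (4 + B)/B (U(B) = 3 - (2/4 + (B + 4)/B) = 3 - (2*(1/4) + (4 + B)/B) = 3 - (1/2 + (4 + B)/B) = 3 + (-1/2 - (4 + B)/B) = 5/2 - (4 + B)/B)
d = -261 (d = -29*((13 - 1) - 3) = -29*(12 - 3) = -29*9 = -261)
k(m) = 90 (k(m) = 3*30 = 90)
(2197 + d) + k(U(-2)) = (2197 - 261) + 90 = 1936 + 90 = 2026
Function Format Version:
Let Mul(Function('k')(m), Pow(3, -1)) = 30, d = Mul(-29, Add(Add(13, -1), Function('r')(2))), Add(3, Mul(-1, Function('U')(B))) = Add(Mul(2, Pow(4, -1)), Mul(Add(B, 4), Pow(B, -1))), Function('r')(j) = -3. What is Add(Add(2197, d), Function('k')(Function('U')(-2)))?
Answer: 2026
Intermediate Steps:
Function('U')(B) = Add(Rational(5, 2), Mul(-1, Pow(B, -1), Add(4, B))) (Function('U')(B) = Add(3, Mul(-1, Add(Mul(2, Pow(4, -1)), Mul(Add(B, 4), Pow(B, -1))))) = Add(3, Mul(-1, Add(Mul(2, Rational(1, 4)), Mul(Add(4, B), Pow(B, -1))))) = Add(3, Mul(-1, Add(Rational(1, 2), Mul(Pow(B, -1), Add(4, B))))) = Add(3, Add(Rational(-1, 2), Mul(-1, Pow(B, -1), Add(4, B)))) = Add(Rational(5, 2), Mul(-1, Pow(B, -1), Add(4, B))))
d = -261 (d = Mul(-29, Add(Add(13, -1), -3)) = Mul(-29, Add(12, -3)) = Mul(-29, 9) = -261)
Function('k')(m) = 90 (Function('k')(m) = Mul(3, 30) = 90)
Add(Add(2197, d), Function('k')(Function('U')(-2))) = Add(Add(2197, -261), 90) = Add(1936, 90) = 2026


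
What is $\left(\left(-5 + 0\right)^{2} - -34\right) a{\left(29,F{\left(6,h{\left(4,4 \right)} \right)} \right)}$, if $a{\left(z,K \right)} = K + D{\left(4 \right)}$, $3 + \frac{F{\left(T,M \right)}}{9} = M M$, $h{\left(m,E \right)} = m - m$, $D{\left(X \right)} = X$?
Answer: $-1357$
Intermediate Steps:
$h{\left(m,E \right)} = 0$
$F{\left(T,M \right)} = -27 + 9 M^{2}$ ($F{\left(T,M \right)} = -27 + 9 M M = -27 + 9 M^{2}$)
$a{\left(z,K \right)} = 4 + K$ ($a{\left(z,K \right)} = K + 4 = 4 + K$)
$\left(\left(-5 + 0\right)^{2} - -34\right) a{\left(29,F{\left(6,h{\left(4,4 \right)} \right)} \right)} = \left(\left(-5 + 0\right)^{2} - -34\right) \left(4 - \left(27 - 9 \cdot 0^{2}\right)\right) = \left(\left(-5\right)^{2} + 34\right) \left(4 + \left(-27 + 9 \cdot 0\right)\right) = \left(25 + 34\right) \left(4 + \left(-27 + 0\right)\right) = 59 \left(4 - 27\right) = 59 \left(-23\right) = -1357$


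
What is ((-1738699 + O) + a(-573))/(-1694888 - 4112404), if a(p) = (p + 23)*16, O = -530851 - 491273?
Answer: 2769623/5807292 ≈ 0.47692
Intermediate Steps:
O = -1022124
a(p) = 368 + 16*p (a(p) = (23 + p)*16 = 368 + 16*p)
((-1738699 + O) + a(-573))/(-1694888 - 4112404) = ((-1738699 - 1022124) + (368 + 16*(-573)))/(-1694888 - 4112404) = (-2760823 + (368 - 9168))/(-5807292) = (-2760823 - 8800)*(-1/5807292) = -2769623*(-1/5807292) = 2769623/5807292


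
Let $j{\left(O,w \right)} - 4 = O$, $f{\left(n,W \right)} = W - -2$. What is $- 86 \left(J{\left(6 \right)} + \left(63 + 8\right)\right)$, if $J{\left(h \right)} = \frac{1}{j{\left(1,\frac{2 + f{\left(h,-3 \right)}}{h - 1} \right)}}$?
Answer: $- \frac{30616}{5} \approx -6123.2$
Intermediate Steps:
$f{\left(n,W \right)} = 2 + W$ ($f{\left(n,W \right)} = W + 2 = 2 + W$)
$j{\left(O,w \right)} = 4 + O$
$J{\left(h \right)} = \frac{1}{5}$ ($J{\left(h \right)} = \frac{1}{4 + 1} = \frac{1}{5}$)
$- 86 \left(J{\left(6 \right)} + \left(63 + 8\right)\right) = - 86 \left(\frac{1}{5} + \left(63 + 8\right)\right) = - 86 \left(\frac{1}{5} + 71\right) = \left(-86\right) \frac{356}{5} = - \frac{30616}{5}$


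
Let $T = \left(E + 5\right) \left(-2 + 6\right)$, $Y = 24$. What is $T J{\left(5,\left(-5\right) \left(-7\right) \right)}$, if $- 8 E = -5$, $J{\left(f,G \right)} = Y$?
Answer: $540$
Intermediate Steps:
$J{\left(f,G \right)} = 24$
$E = \frac{5}{8}$ ($E = \left(- \frac{1}{8}\right) \left(-5\right) = \frac{5}{8} \approx 0.625$)
$T = \frac{45}{2}$ ($T = \left(\frac{5}{8} + 5\right) \left(-2 + 6\right) = \frac{45}{8} \cdot 4 = \frac{45}{2} \approx 22.5$)
$T J{\left(5,\left(-5\right) \left(-7\right) \right)} = \frac{45}{2} \cdot 24 = 540$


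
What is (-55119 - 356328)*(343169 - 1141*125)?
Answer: -82513227168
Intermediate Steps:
(-55119 - 356328)*(343169 - 1141*125) = -411447*(343169 - 142625) = -411447*200544 = -82513227168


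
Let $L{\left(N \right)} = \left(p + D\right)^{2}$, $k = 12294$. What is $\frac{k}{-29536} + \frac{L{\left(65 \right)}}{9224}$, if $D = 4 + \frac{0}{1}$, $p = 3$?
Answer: $- \frac{6997037}{17027504} \approx -0.41093$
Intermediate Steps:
$D = 4$ ($D = 4 + 0 \cdot 1 = 4 + 0 = 4$)
$L{\left(N \right)} = 49$ ($L{\left(N \right)} = \left(3 + 4\right)^{2} = 7^{2} = 49$)
$\frac{k}{-29536} + \frac{L{\left(65 \right)}}{9224} = \frac{12294}{-29536} + \frac{49}{9224} = 12294 \left(- \frac{1}{29536}\right) + 49 \cdot \frac{1}{9224} = - \frac{6147}{14768} + \frac{49}{9224} = - \frac{6997037}{17027504}$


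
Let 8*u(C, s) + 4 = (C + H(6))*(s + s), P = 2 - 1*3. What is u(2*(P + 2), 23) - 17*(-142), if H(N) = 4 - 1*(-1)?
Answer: 9815/4 ≈ 2453.8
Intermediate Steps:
H(N) = 5 (H(N) = 4 + 1 = 5)
P = -1 (P = 2 - 3 = -1)
u(C, s) = -½ + s*(5 + C)/4 (u(C, s) = -½ + ((C + 5)*(s + s))/8 = -½ + ((5 + C)*(2*s))/8 = -½ + (2*s*(5 + C))/8 = -½ + s*(5 + C)/4)
u(2*(P + 2), 23) - 17*(-142) = (-½ + (5/4)*23 + (¼)*(2*(-1 + 2))*23) - 17*(-142) = (-½ + 115/4 + (¼)*(2*1)*23) + 2414 = (-½ + 115/4 + (¼)*2*23) + 2414 = (-½ + 115/4 + 23/2) + 2414 = 159/4 + 2414 = 9815/4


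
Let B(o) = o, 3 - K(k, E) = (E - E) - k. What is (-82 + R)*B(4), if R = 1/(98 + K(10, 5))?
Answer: -36404/111 ≈ -327.96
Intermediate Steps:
K(k, E) = 3 + k (K(k, E) = 3 - ((E - E) - k) = 3 - (0 - k) = 3 - (-1)*k = 3 + k)
R = 1/111 (R = 1/(98 + (3 + 10)) = 1/(98 + 13) = 1/111 ≈ 0.0090090)
(-82 + R)*B(4) = (-82 + 1/111)*4 = -9101/111*4 = -36404/111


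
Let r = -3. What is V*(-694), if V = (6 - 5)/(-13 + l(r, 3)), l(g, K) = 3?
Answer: 347/5 ≈ 69.400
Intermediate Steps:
V = -⅒ (V = (6 - 5)/(-13 + 3) = 1/(-10) = 1*(-⅒) = -⅒ ≈ -0.10000)
V*(-694) = -⅒*(-694) = 347/5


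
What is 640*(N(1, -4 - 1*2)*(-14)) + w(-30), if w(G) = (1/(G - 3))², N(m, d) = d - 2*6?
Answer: 175633921/1089 ≈ 1.6128e+5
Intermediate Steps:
N(m, d) = -12 + d (N(m, d) = d - 12 = -12 + d)
w(G) = (-3 + G)⁻² (w(G) = (1/(-3 + G))² = (-3 + G)⁻²)
640*(N(1, -4 - 1*2)*(-14)) + w(-30) = 640*((-12 + (-4 - 1*2))*(-14)) + (-3 - 30)⁻² = 640*((-12 + (-4 - 2))*(-14)) + (-33)⁻² = 640*((-12 - 6)*(-14)) + 1/1089 = 640*(-18*(-14)) + 1/1089 = 640*252 + 1/1089 = 161280 + 1/1089 = 175633921/1089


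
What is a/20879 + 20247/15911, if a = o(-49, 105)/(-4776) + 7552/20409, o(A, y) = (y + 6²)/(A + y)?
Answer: 109883173366483625/86349921303339456 ≈ 1.2725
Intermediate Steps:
o(A, y) = (36 + y)/(A + y) (o(A, y) = (y + 36)/(A + y) = (36 + y)/(A + y))
a = 672316681/1819503168 (a = ((36 + 105)/(-49 + 105))/(-4776) + 7552/20409 = (141/56)*(-1/4776) + 7552*(1/20409) = ((1/56)*141)*(-1/4776) + 7552/20409 = (141/56)*(-1/4776) + 7552/20409 = -47/89152 + 7552/20409 = 672316681/1819503168 ≈ 0.36951)
a/20879 + 20247/15911 = (672316681/1819503168)/20879 + 20247/15911 = (672316681/1819503168)*(1/20879) + 20247*(1/15911) = 672316681/37989406644672 + 20247/15911 = 109883173366483625/86349921303339456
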